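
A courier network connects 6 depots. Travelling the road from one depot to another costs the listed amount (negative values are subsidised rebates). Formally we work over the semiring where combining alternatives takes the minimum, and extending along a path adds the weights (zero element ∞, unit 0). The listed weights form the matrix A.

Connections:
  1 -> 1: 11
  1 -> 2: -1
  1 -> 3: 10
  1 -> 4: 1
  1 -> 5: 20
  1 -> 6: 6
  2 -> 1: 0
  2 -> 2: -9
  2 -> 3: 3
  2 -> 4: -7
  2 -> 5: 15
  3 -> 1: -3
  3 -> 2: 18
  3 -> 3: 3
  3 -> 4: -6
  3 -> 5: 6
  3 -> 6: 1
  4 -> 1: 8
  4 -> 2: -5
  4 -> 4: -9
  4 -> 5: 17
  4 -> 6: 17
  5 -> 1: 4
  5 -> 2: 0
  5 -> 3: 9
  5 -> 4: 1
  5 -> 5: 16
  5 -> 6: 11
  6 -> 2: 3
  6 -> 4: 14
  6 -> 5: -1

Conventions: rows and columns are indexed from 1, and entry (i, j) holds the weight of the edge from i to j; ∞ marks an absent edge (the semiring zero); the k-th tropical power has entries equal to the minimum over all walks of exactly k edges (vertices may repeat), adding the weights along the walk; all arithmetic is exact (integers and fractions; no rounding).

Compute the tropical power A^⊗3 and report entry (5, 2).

A^⊗2:
  [-1, -10, 2, -8, 5, 11]
  [-9, -18, -6, -16, 6, 4]
  [0, -11, 6, -15, 0, 3]
  [-5, -14, -2, -18, 8, 8]
  [0, -9, 3, -8, 10, 10]
  [3, -6, 6, -4, 15, 10]
A^⊗3:
  [-10, -19, -7, -17, 5, 3]
  [-18, -27, -15, -25, -3, -5]
  [-11, -20, -8, -24, 2, 2]
  [-14, -23, -11, -27, -1, -1]
  [-9, -18, -6, -17, 6, 4]
  [-6, -15, -3, -13, 9, 7]
Key observation: the optimum is the walk 5->2->2->2, with weight 0 + (-9) + (-9) = -18.
Optimal value attained by: walk 5->2->2->2.
Answer: (A^⊗3)[5][2] = -18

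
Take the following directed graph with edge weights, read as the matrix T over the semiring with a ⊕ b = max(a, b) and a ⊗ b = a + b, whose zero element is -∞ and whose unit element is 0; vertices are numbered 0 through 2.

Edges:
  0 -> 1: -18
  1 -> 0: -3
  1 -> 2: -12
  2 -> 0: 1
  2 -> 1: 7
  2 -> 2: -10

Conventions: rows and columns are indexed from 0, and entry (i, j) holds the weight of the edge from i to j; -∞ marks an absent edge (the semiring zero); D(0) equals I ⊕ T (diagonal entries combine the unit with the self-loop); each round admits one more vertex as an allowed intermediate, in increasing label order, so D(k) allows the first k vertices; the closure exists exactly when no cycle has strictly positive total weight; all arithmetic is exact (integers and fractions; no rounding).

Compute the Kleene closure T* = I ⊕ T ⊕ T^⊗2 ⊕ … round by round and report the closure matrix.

D(0):
  [0, -18, -∞]
  [-3, 0, -12]
  [1, 7, 0]
D(1):
  [0, -18, -∞]
  [-3, 0, -12]
  [1, 7, 0]
D(2):
  [0, -18, -30]
  [-3, 0, -12]
  [4, 7, 0]
D(3):
  [0, -18, -30]
  [-3, 0, -12]
  [4, 7, 0]
Answer: T* = [[0, -18, -30], [-3, 0, -12], [4, 7, 0]]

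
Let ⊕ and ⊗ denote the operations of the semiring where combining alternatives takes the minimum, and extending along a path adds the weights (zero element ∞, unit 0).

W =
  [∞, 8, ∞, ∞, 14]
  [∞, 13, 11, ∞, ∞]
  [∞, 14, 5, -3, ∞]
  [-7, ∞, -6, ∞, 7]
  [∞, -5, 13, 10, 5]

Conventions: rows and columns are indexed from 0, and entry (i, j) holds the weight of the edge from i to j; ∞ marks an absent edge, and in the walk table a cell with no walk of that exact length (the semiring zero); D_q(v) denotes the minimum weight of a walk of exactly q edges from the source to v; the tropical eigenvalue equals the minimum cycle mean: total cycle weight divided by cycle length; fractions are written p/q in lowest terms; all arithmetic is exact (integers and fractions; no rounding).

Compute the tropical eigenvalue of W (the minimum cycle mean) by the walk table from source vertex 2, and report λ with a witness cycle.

q=0: [∞, ∞, 0, ∞, ∞]
q=1: [∞, 14, 5, -3, ∞]
q=2: [-10, 19, -9, 2, 4]
q=3: [-5, -2, -4, -12, 4]
q=4: [-19, -1, -18, -7, -5]
q=5: [-14, -11, -13, -21, -5]
Optimal cycle mean attained by: cycle 2->3->2, total (-3) + (-6), length 2.
Answer: λ = -9/2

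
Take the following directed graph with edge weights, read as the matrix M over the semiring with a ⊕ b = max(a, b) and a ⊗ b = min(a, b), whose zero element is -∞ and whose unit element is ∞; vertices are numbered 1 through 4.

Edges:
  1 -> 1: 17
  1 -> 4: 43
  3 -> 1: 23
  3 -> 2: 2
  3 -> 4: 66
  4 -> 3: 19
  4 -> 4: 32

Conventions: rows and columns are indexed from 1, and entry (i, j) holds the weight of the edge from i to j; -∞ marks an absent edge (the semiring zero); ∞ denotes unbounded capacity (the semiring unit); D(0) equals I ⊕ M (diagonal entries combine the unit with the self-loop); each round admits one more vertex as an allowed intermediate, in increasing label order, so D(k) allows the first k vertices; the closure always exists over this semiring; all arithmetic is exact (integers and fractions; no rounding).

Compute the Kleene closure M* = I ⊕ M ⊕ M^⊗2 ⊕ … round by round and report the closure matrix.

D(0):
  [∞, -∞, -∞, 43]
  [-∞, ∞, -∞, -∞]
  [23, 2, ∞, 66]
  [-∞, -∞, 19, ∞]
D(1):
  [∞, -∞, -∞, 43]
  [-∞, ∞, -∞, -∞]
  [23, 2, ∞, 66]
  [-∞, -∞, 19, ∞]
D(2):
  [∞, -∞, -∞, 43]
  [-∞, ∞, -∞, -∞]
  [23, 2, ∞, 66]
  [-∞, -∞, 19, ∞]
D(3):
  [∞, -∞, -∞, 43]
  [-∞, ∞, -∞, -∞]
  [23, 2, ∞, 66]
  [19, 2, 19, ∞]
D(4):
  [∞, 2, 19, 43]
  [-∞, ∞, -∞, -∞]
  [23, 2, ∞, 66]
  [19, 2, 19, ∞]
Answer: M* = [[∞, 2, 19, 43], [-∞, ∞, -∞, -∞], [23, 2, ∞, 66], [19, 2, 19, ∞]]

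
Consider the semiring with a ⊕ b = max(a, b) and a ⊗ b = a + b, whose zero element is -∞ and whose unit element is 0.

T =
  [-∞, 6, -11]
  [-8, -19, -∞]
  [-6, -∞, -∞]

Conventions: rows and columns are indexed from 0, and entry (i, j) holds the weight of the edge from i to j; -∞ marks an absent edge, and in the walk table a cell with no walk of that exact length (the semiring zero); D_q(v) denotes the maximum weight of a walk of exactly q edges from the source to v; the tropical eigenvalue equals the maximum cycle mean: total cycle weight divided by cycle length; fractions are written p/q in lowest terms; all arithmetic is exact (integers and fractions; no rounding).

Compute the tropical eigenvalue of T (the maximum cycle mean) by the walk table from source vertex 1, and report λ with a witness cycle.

q=0: [-∞, 0, -∞]
q=1: [-8, -19, -∞]
q=2: [-27, -2, -19]
q=3: [-10, -21, -38]
Optimal cycle mean attained by: cycle 0->1->0, total 6 + (-8), length 2.
Answer: λ = -1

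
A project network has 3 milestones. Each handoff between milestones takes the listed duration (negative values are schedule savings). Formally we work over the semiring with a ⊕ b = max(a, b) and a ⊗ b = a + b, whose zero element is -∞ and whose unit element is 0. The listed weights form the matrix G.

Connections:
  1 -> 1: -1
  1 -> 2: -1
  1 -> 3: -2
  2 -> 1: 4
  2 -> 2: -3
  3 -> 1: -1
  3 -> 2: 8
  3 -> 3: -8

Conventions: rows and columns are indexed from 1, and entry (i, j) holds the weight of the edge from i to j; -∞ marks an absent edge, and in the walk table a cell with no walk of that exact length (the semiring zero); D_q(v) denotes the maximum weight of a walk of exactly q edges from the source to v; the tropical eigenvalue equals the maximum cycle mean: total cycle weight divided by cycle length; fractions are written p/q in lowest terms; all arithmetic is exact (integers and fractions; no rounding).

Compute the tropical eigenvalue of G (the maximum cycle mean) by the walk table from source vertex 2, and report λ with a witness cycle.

q=0: [-∞, 0, -∞]
q=1: [4, -3, -∞]
q=2: [3, 3, 2]
q=3: [7, 10, 1]
Optimal cycle mean attained by: cycle 1->3->2->1, total (-2) + 8 + 4, length 3.
Answer: λ = 10/3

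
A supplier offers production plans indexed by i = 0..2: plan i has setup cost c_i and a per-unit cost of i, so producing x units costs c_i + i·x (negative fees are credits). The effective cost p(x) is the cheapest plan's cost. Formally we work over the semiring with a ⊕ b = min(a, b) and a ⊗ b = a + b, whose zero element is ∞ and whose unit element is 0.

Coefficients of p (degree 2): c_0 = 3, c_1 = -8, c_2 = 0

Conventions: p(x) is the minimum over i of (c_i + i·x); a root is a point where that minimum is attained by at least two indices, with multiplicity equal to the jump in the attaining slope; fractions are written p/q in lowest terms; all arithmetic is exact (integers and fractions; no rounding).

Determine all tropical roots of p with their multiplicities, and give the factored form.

hull edge (i=0, c=3) to (i=1, c=-8): slope -11, span 1
hull edge (i=1, c=-8) to (i=2, c=0): slope 8, span 1
Factored form: p(x) = 0 ⊗ (x ⊕ (-8)) ⊗ (x ⊕ 11)
Answer: roots = -8 (mult 1), 11 (mult 1)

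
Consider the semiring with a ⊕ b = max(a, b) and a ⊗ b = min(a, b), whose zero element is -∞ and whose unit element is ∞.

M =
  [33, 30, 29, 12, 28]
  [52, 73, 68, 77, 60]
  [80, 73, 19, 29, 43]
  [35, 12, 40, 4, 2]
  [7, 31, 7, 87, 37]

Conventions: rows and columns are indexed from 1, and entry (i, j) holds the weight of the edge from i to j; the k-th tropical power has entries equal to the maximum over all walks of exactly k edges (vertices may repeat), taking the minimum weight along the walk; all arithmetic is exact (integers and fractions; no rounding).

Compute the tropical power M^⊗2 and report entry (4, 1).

M^⊗2:
  [33, 30, 30, 30, 30]
  [68, 73, 68, 73, 60]
  [52, 73, 68, 73, 60]
  [40, 40, 29, 29, 40]
  [35, 31, 40, 37, 37]
Key observation: the optimum is the walk 4->3->1, with weight 40 min 80 = 40.
Optimal value attained by: walk 4->3->1.
Answer: (M^⊗2)[4][1] = 40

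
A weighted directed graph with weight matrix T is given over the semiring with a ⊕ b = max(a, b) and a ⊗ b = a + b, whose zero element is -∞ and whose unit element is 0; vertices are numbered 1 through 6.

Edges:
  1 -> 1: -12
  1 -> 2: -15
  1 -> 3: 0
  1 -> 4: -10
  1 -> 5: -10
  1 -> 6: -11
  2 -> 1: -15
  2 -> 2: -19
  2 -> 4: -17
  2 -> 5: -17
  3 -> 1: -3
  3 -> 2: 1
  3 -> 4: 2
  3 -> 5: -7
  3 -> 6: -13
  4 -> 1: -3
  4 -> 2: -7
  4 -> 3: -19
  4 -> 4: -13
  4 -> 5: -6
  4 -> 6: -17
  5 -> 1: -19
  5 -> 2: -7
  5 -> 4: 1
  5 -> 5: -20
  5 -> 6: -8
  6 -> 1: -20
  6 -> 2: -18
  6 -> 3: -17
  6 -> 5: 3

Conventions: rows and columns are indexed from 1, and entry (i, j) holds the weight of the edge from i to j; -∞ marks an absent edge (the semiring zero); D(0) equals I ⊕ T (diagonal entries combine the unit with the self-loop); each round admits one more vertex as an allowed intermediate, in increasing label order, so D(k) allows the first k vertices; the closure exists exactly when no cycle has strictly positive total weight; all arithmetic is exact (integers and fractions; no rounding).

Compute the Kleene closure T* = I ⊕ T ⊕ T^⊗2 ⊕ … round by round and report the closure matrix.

D(0):
  [0, -15, 0, -10, -10, -11]
  [-15, 0, -∞, -17, -17, -∞]
  [-3, 1, 0, 2, -7, -13]
  [-3, -7, -19, 0, -6, -17]
  [-19, -7, -∞, 1, 0, -8]
  [-20, -18, -17, -∞, 3, 0]
D(1):
  [0, -15, 0, -10, -10, -11]
  [-15, 0, -15, -17, -17, -26]
  [-3, 1, 0, 2, -7, -13]
  [-3, -7, -3, 0, -6, -14]
  [-19, -7, -19, 1, 0, -8]
  [-20, -18, -17, -30, 3, 0]
D(2):
  [0, -15, 0, -10, -10, -11]
  [-15, 0, -15, -17, -17, -26]
  [-3, 1, 0, 2, -7, -13]
  [-3, -7, -3, 0, -6, -14]
  [-19, -7, -19, 1, 0, -8]
  [-20, -18, -17, -30, 3, 0]
D(3):
  [0, 1, 0, 2, -7, -11]
  [-15, 0, -15, -13, -17, -26]
  [-3, 1, 0, 2, -7, -13]
  [-3, -2, -3, 0, -6, -14]
  [-19, -7, -19, 1, 0, -8]
  [-20, -16, -17, -15, 3, 0]
D(4):
  [0, 1, 0, 2, -4, -11]
  [-15, 0, -15, -13, -17, -26]
  [-1, 1, 0, 2, -4, -12]
  [-3, -2, -3, 0, -6, -14]
  [-2, -1, -2, 1, 0, -8]
  [-18, -16, -17, -15, 3, 0]
D(5):
  [0, 1, 0, 2, -4, -11]
  [-15, 0, -15, -13, -17, -25]
  [-1, 1, 0, 2, -4, -12]
  [-3, -2, -3, 0, -6, -14]
  [-2, -1, -2, 1, 0, -8]
  [1, 2, 1, 4, 3, 0]
D(6):
  [0, 1, 0, 2, -4, -11]
  [-15, 0, -15, -13, -17, -25]
  [-1, 1, 0, 2, -4, -12]
  [-3, -2, -3, 0, -6, -14]
  [-2, -1, -2, 1, 0, -8]
  [1, 2, 1, 4, 3, 0]
Answer: T* = [[0, 1, 0, 2, -4, -11], [-15, 0, -15, -13, -17, -25], [-1, 1, 0, 2, -4, -12], [-3, -2, -3, 0, -6, -14], [-2, -1, -2, 1, 0, -8], [1, 2, 1, 4, 3, 0]]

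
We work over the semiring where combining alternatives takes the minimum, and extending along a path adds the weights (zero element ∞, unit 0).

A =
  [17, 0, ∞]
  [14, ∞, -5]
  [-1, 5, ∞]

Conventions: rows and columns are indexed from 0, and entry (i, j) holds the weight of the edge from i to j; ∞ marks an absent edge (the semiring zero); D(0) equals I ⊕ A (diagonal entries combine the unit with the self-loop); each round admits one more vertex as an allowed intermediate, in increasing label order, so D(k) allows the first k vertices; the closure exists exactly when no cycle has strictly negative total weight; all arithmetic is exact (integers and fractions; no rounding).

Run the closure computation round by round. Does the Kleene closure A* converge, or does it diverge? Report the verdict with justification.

D(0):
  [0, 0, ∞]
  [14, 0, -5]
  [-1, 5, 0]
D(1):
  [0, 0, ∞]
  [14, 0, -5]
  [-1, -1, 0]
Detection: at round 2, diagonal entry (2, 2) turns strictly negative.
Key observation: the cycle 2->0->1->2 has total weight (-1) + 0 + (-5), which is strictly negative.
Answer: DIVERGES — negative cycle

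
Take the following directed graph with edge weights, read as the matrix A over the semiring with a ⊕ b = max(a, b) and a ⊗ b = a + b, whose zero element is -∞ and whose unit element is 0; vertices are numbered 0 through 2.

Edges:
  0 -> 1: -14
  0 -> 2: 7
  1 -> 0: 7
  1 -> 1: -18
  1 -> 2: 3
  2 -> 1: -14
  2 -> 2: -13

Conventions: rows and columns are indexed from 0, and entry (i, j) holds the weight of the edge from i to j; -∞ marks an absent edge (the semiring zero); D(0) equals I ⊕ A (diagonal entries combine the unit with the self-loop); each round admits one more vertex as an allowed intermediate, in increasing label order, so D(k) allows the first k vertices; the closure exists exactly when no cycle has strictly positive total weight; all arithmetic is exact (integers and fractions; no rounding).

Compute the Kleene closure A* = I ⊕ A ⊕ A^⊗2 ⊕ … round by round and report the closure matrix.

D(0):
  [0, -14, 7]
  [7, 0, 3]
  [-∞, -14, 0]
D(1):
  [0, -14, 7]
  [7, 0, 14]
  [-∞, -14, 0]
D(2):
  [0, -14, 7]
  [7, 0, 14]
  [-7, -14, 0]
D(3):
  [0, -7, 7]
  [7, 0, 14]
  [-7, -14, 0]
Answer: A* = [[0, -7, 7], [7, 0, 14], [-7, -14, 0]]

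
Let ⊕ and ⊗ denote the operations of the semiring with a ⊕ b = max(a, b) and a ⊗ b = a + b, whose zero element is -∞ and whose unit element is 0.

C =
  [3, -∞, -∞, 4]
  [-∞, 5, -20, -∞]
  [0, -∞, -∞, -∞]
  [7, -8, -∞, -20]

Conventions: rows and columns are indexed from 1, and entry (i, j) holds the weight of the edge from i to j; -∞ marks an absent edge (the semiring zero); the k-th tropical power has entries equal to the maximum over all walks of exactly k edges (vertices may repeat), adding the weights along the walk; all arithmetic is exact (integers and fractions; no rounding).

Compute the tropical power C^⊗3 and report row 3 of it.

C^⊗2:
  [11, -4, -∞, 7]
  [-20, 10, -15, -∞]
  [3, -∞, -∞, 4]
  [10, -3, -28, 11]
C^⊗3:
  [14, 1, -24, 15]
  [-15, 15, -10, -16]
  [11, -4, -∞, 7]
  [18, 3, -23, 14]
Answer: row 3 of C^⊗3 = [11, -4, -∞, 7]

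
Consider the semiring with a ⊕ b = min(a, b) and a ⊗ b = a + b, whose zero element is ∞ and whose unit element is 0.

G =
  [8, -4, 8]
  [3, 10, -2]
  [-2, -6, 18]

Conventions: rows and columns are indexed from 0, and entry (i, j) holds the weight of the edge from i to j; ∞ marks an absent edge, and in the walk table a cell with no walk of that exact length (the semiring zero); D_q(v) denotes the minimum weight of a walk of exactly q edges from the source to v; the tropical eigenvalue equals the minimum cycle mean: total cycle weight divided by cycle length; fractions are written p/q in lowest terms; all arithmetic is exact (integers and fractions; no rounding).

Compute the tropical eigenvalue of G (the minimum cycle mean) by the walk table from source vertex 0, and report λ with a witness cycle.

q=0: [0, ∞, ∞]
q=1: [8, -4, 8]
q=2: [-1, 2, -6]
q=3: [-8, -12, 0]
Optimal cycle mean attained by: cycle 1->2->1, total (-2) + (-6), length 2.
Answer: λ = -4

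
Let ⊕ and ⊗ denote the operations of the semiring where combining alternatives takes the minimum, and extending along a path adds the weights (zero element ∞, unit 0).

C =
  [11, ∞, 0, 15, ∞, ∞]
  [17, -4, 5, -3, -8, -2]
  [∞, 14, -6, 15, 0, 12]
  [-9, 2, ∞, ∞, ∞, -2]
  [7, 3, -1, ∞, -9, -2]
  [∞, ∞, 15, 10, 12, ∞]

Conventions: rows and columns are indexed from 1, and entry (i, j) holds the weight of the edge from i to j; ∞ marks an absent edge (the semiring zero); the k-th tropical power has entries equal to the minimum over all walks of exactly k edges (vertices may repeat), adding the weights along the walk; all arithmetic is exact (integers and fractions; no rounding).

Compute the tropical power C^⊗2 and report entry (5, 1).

C^⊗2:
  [6, 14, -6, 15, 0, 12]
  [-12, -8, -9, -7, -17, -10]
  [6, 3, -12, 9, -9, -2]
  [2, -2, -9, -1, -6, 0]
  [-2, -6, -10, 0, -18, -11]
  [1, 12, 9, 30, 3, 8]
Key observation: the optimum is the walk 5->5->1, with weight (-9) + 7 = -2.
Optimal value attained by: walk 5->5->1.
Answer: (C^⊗2)[5][1] = -2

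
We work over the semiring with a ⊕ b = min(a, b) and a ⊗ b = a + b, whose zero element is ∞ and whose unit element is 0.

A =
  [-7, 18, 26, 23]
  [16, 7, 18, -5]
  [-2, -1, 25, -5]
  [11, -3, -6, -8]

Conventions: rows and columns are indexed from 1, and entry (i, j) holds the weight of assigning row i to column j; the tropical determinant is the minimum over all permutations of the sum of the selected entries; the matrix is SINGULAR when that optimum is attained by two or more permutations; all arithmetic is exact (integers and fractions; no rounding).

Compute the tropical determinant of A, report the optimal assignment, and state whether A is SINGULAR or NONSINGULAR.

σ = (1, 2, 3, 4): (-7) + 7 + 25 + (-8) = 17
σ = (1, 2, 4, 3): (-7) + 7 + (-5) + (-6) = -11
σ = (1, 3, 2, 4): (-7) + 18 + (-1) + (-8) = 2
σ = (1, 3, 4, 2): (-7) + 18 + (-5) + (-3) = 3
σ = (1, 4, 2, 3): (-7) + (-5) + (-1) + (-6) = -19
σ = (1, 4, 3, 2): (-7) + (-5) + 25 + (-3) = 10
σ = (2, 1, 3, 4): 18 + 16 + 25 + (-8) = 51
σ = (2, 1, 4, 3): 18 + 16 + (-5) + (-6) = 23
σ = (2, 3, 1, 4): 18 + 18 + (-2) + (-8) = 26
σ = (2, 3, 4, 1): 18 + 18 + (-5) + 11 = 42
σ = (2, 4, 1, 3): 18 + (-5) + (-2) + (-6) = 5
σ = (2, 4, 3, 1): 18 + (-5) + 25 + 11 = 49
σ = (3, 1, 2, 4): 26 + 16 + (-1) + (-8) = 33
σ = (3, 1, 4, 2): 26 + 16 + (-5) + (-3) = 34
σ = (3, 2, 1, 4): 26 + 7 + (-2) + (-8) = 23
σ = (3, 2, 4, 1): 26 + 7 + (-5) + 11 = 39
σ = (3, 4, 1, 2): 26 + (-5) + (-2) + (-3) = 16
σ = (3, 4, 2, 1): 26 + (-5) + (-1) + 11 = 31
σ = (4, 1, 2, 3): 23 + 16 + (-1) + (-6) = 32
σ = (4, 1, 3, 2): 23 + 16 + 25 + (-3) = 61
σ = (4, 2, 1, 3): 23 + 7 + (-2) + (-6) = 22
σ = (4, 2, 3, 1): 23 + 7 + 25 + 11 = 66
σ = (4, 3, 1, 2): 23 + 18 + (-2) + (-3) = 36
σ = (4, 3, 2, 1): 23 + 18 + (-1) + 11 = 51
Optimal value attained by: σ = (1, 4, 2, 3).
Answer: det⊕(A) = -19; verdict: NONSINGULAR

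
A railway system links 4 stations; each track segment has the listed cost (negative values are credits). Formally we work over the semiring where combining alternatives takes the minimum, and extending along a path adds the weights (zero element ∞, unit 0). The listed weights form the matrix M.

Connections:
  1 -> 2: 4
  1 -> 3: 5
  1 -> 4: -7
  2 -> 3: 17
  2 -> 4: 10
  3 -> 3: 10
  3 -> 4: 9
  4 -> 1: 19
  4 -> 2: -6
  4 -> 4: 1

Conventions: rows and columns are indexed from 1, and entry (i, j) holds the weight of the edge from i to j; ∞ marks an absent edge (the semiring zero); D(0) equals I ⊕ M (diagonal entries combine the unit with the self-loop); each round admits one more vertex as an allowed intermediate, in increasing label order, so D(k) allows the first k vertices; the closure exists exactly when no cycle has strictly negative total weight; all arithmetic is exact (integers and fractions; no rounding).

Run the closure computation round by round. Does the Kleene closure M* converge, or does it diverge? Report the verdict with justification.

D(0):
  [0, 4, 5, -7]
  [∞, 0, 17, 10]
  [∞, ∞, 0, 9]
  [19, -6, ∞, 0]
D(1):
  [0, 4, 5, -7]
  [∞, 0, 17, 10]
  [∞, ∞, 0, 9]
  [19, -6, 24, 0]
D(2):
  [0, 4, 5, -7]
  [∞, 0, 17, 10]
  [∞, ∞, 0, 9]
  [19, -6, 11, 0]
D(3):
  [0, 4, 5, -7]
  [∞, 0, 17, 10]
  [∞, ∞, 0, 9]
  [19, -6, 11, 0]
D(4):
  [0, -13, 4, -7]
  [29, 0, 17, 10]
  [28, 3, 0, 9]
  [19, -6, 11, 0]
Key observation: every diagonal entry stays at the unit through all rounds, so no improving cycle exists.
Answer: CONVERGES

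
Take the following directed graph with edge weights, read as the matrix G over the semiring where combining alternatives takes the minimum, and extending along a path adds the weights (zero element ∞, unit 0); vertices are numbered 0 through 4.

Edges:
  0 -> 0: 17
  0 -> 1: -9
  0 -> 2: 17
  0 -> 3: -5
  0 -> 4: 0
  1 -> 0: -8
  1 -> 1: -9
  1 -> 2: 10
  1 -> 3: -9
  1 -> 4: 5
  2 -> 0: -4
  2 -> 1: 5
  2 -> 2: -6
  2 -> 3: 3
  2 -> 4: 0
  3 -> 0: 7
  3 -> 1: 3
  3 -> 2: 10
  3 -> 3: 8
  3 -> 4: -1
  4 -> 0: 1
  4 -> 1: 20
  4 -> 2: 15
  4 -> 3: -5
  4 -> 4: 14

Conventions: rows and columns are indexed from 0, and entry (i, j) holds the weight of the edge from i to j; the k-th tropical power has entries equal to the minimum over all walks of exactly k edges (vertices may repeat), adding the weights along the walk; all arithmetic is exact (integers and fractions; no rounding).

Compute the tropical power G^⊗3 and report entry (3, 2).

G^⊗2:
  [-17, -18, 1, -18, -6]
  [-17, -18, 1, -18, -10]
  [-10, -13, -12, -9, -6]
  [-5, -6, 4, -6, 7]
  [2, -8, 5, -4, -6]
G^⊗3:
  [-26, -27, -8, -27, -19]
  [-26, -27, -8, -27, -19]
  [-21, -22, -18, -22, -12]
  [-14, -15, -2, -15, -7]
  [-16, -17, -1, -17, -5]
Key observation: the optimum is the walk 3->2->2->2, with weight 10 + (-6) + (-6) = -2.
Optimal value attained by: walk 3->2->2->2.
Answer: (G^⊗3)[3][2] = -2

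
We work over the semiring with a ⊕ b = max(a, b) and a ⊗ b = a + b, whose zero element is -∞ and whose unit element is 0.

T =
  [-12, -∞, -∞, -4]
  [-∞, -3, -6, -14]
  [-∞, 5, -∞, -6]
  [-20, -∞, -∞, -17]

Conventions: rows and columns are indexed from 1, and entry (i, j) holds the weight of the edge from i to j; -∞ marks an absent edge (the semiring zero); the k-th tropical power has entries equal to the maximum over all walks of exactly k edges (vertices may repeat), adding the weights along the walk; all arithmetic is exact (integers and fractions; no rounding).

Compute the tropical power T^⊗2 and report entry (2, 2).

T^⊗2:
  [-24, -∞, -∞, -16]
  [-34, -1, -9, -12]
  [-26, 2, -1, -9]
  [-32, -∞, -∞, -24]
Key observation: the optimum is the walk 2->3->2, with weight (-6) + 5 = -1.
Optimal value attained by: walk 2->3->2.
Answer: (T^⊗2)[2][2] = -1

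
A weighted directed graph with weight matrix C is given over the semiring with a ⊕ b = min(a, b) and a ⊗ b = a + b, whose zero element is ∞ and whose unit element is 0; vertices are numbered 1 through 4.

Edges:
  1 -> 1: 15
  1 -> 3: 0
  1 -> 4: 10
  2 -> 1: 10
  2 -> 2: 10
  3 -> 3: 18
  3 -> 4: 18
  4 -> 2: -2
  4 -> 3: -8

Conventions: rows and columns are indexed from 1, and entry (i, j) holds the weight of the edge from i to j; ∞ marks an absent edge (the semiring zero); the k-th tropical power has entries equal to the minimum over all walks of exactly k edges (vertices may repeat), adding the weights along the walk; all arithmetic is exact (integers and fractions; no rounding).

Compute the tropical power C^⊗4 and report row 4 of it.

C^⊗2:
  [30, 8, 2, 18]
  [20, 20, 10, 20]
  [∞, 16, 10, 36]
  [8, 8, 10, 10]
C^⊗3:
  [18, 16, 10, 20]
  [30, 18, 12, 28]
  [26, 26, 28, 28]
  [18, 8, 2, 18]
C^⊗4:
  [26, 18, 12, 28]
  [28, 26, 20, 30]
  [36, 26, 20, 36]
  [18, 16, 10, 20]
Answer: row 4 of C^⊗4 = [18, 16, 10, 20]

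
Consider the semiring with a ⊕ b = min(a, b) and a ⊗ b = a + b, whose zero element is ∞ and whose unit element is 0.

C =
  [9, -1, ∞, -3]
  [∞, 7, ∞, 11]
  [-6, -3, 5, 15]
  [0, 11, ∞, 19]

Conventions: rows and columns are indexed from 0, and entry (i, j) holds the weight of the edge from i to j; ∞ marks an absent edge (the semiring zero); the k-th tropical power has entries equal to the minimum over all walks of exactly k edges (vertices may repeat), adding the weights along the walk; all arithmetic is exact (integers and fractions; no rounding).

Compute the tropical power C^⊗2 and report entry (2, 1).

C^⊗2:
  [-3, 6, ∞, 6]
  [11, 14, ∞, 18]
  [-1, -7, 10, -9]
  [9, -1, ∞, -3]
Key observation: the optimum is the walk 2->0->1, with weight (-6) + (-1) = -7.
Optimal value attained by: walk 2->0->1.
Answer: (C^⊗2)[2][1] = -7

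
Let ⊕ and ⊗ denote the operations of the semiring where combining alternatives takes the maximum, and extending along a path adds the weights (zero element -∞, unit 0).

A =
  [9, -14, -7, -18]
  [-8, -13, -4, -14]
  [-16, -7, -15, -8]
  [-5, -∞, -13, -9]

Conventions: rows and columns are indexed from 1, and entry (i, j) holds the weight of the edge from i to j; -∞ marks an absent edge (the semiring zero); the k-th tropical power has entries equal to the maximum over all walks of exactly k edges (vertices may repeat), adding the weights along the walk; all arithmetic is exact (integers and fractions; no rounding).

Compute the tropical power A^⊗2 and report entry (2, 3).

A^⊗2:
  [18, -5, 2, -9]
  [1, -11, -15, -12]
  [-7, -20, -11, -17]
  [4, -19, -12, -18]
Key observation: the optimum is the walk 2->1->3, with weight (-8) + (-7) = -15.
Optimal value attained by: walk 2->1->3.
Answer: (A^⊗2)[2][3] = -15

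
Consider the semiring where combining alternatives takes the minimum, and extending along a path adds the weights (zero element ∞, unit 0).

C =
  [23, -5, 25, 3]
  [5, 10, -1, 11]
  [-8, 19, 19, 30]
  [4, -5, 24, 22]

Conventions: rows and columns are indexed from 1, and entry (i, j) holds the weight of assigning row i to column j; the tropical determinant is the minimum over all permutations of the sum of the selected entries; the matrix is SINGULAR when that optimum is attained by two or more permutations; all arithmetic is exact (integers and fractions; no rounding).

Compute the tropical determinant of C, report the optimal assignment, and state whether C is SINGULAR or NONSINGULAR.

σ = (1, 2, 3, 4): 23 + 10 + 19 + 22 = 74
σ = (1, 2, 4, 3): 23 + 10 + 30 + 24 = 87
σ = (1, 3, 2, 4): 23 + (-1) + 19 + 22 = 63
σ = (1, 3, 4, 2): 23 + (-1) + 30 + (-5) = 47
σ = (1, 4, 2, 3): 23 + 11 + 19 + 24 = 77
σ = (1, 4, 3, 2): 23 + 11 + 19 + (-5) = 48
σ = (2, 1, 3, 4): (-5) + 5 + 19 + 22 = 41
σ = (2, 1, 4, 3): (-5) + 5 + 30 + 24 = 54
σ = (2, 3, 1, 4): (-5) + (-1) + (-8) + 22 = 8
σ = (2, 3, 4, 1): (-5) + (-1) + 30 + 4 = 28
σ = (2, 4, 1, 3): (-5) + 11 + (-8) + 24 = 22
σ = (2, 4, 3, 1): (-5) + 11 + 19 + 4 = 29
σ = (3, 1, 2, 4): 25 + 5 + 19 + 22 = 71
σ = (3, 1, 4, 2): 25 + 5 + 30 + (-5) = 55
σ = (3, 2, 1, 4): 25 + 10 + (-8) + 22 = 49
σ = (3, 2, 4, 1): 25 + 10 + 30 + 4 = 69
σ = (3, 4, 1, 2): 25 + 11 + (-8) + (-5) = 23
σ = (3, 4, 2, 1): 25 + 11 + 19 + 4 = 59
σ = (4, 1, 2, 3): 3 + 5 + 19 + 24 = 51
σ = (4, 1, 3, 2): 3 + 5 + 19 + (-5) = 22
σ = (4, 2, 1, 3): 3 + 10 + (-8) + 24 = 29
σ = (4, 2, 3, 1): 3 + 10 + 19 + 4 = 36
σ = (4, 3, 1, 2): 3 + (-1) + (-8) + (-5) = -11
σ = (4, 3, 2, 1): 3 + (-1) + 19 + 4 = 25
Optimal value attained by: σ = (4, 3, 1, 2).
Answer: det⊕(C) = -11; verdict: NONSINGULAR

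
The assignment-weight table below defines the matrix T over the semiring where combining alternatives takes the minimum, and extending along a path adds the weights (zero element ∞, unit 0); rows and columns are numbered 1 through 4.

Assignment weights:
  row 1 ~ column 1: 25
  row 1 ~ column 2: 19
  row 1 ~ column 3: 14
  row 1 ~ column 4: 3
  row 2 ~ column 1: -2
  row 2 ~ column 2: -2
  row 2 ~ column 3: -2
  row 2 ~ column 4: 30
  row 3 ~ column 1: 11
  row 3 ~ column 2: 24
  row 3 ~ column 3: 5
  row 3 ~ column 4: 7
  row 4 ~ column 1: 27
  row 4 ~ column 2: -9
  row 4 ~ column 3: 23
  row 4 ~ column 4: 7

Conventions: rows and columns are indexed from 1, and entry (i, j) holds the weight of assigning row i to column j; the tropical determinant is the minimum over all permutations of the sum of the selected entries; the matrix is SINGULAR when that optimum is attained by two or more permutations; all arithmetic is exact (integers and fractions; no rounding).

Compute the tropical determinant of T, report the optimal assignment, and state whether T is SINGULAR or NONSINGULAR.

σ = (1, 2, 3, 4): 25 + (-2) + 5 + 7 = 35
σ = (1, 2, 4, 3): 25 + (-2) + 7 + 23 = 53
σ = (1, 3, 2, 4): 25 + (-2) + 24 + 7 = 54
σ = (1, 3, 4, 2): 25 + (-2) + 7 + (-9) = 21
σ = (1, 4, 2, 3): 25 + 30 + 24 + 23 = 102
σ = (1, 4, 3, 2): 25 + 30 + 5 + (-9) = 51
σ = (2, 1, 3, 4): 19 + (-2) + 5 + 7 = 29
σ = (2, 1, 4, 3): 19 + (-2) + 7 + 23 = 47
σ = (2, 3, 1, 4): 19 + (-2) + 11 + 7 = 35
σ = (2, 3, 4, 1): 19 + (-2) + 7 + 27 = 51
σ = (2, 4, 1, 3): 19 + 30 + 11 + 23 = 83
σ = (2, 4, 3, 1): 19 + 30 + 5 + 27 = 81
σ = (3, 1, 2, 4): 14 + (-2) + 24 + 7 = 43
σ = (3, 1, 4, 2): 14 + (-2) + 7 + (-9) = 10
σ = (3, 2, 1, 4): 14 + (-2) + 11 + 7 = 30
σ = (3, 2, 4, 1): 14 + (-2) + 7 + 27 = 46
σ = (3, 4, 1, 2): 14 + 30 + 11 + (-9) = 46
σ = (3, 4, 2, 1): 14 + 30 + 24 + 27 = 95
σ = (4, 1, 2, 3): 3 + (-2) + 24 + 23 = 48
σ = (4, 1, 3, 2): 3 + (-2) + 5 + (-9) = -3
σ = (4, 2, 1, 3): 3 + (-2) + 11 + 23 = 35
σ = (4, 2, 3, 1): 3 + (-2) + 5 + 27 = 33
σ = (4, 3, 1, 2): 3 + (-2) + 11 + (-9) = 3
σ = (4, 3, 2, 1): 3 + (-2) + 24 + 27 = 52
Optimal value attained by: σ = (4, 1, 3, 2).
Answer: det⊕(T) = -3; verdict: NONSINGULAR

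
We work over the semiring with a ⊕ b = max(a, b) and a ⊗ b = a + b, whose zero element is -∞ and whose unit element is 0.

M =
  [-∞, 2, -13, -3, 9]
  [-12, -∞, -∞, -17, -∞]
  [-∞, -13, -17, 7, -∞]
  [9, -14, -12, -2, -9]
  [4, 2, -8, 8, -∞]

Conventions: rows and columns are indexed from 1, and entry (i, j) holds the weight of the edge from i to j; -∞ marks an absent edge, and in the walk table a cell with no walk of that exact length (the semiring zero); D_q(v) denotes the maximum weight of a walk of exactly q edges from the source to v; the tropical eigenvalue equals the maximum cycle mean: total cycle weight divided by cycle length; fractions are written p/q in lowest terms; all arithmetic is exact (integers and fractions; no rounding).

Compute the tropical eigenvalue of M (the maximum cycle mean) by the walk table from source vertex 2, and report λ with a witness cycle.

q=0: [-∞, 0, -∞, -∞, -∞]
q=1: [-12, -∞, -∞, -17, -∞]
q=2: [-8, -10, -25, -15, -3]
q=3: [1, -1, -11, 5, 1]
q=4: [14, 3, -7, 9, 10]
q=5: [18, 16, 2, 18, 23]
Optimal cycle mean attained by: cycle 1->5->4->1, total 9 + 8 + 9, length 3.
Answer: λ = 26/3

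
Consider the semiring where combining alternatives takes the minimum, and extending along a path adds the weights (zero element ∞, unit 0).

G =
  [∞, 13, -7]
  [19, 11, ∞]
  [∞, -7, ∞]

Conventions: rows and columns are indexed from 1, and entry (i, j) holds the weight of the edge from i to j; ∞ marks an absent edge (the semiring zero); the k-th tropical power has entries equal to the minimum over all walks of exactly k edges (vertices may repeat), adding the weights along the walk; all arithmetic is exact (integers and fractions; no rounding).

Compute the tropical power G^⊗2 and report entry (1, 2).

G^⊗2:
  [32, -14, ∞]
  [30, 22, 12]
  [12, 4, ∞]
Key observation: the optimum is the walk 1->3->2, with weight (-7) + (-7) = -14.
Optimal value attained by: walk 1->3->2.
Answer: (G^⊗2)[1][2] = -14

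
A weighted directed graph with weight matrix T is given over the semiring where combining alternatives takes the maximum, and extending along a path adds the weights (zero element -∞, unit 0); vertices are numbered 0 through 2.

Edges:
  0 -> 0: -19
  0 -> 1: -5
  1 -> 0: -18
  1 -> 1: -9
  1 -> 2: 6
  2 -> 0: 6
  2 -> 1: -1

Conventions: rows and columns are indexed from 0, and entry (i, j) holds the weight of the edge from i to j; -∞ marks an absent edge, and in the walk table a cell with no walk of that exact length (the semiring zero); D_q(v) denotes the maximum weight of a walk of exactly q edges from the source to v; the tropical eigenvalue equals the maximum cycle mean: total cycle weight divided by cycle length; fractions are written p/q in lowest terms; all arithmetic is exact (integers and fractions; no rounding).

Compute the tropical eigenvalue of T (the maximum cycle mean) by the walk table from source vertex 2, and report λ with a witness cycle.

q=0: [-∞, -∞, 0]
q=1: [6, -1, -∞]
q=2: [-13, 1, 5]
q=3: [11, 4, 7]
Optimal cycle mean attained by: cycle 1->2->1, total 6 + (-1), length 2.
Answer: λ = 5/2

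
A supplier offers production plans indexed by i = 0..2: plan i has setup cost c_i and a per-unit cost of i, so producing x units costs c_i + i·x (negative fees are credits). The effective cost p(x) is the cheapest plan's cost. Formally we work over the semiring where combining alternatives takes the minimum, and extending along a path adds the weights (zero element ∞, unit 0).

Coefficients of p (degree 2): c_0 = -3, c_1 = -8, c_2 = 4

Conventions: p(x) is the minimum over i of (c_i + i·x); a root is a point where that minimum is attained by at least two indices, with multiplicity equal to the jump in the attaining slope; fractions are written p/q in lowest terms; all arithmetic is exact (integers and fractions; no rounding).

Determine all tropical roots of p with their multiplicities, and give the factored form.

hull edge (i=0, c=-3) to (i=1, c=-8): slope -5, span 1
hull edge (i=1, c=-8) to (i=2, c=4): slope 12, span 1
Factored form: p(x) = 4 ⊗ (x ⊕ (-12)) ⊗ (x ⊕ 5)
Answer: roots = -12 (mult 1), 5 (mult 1)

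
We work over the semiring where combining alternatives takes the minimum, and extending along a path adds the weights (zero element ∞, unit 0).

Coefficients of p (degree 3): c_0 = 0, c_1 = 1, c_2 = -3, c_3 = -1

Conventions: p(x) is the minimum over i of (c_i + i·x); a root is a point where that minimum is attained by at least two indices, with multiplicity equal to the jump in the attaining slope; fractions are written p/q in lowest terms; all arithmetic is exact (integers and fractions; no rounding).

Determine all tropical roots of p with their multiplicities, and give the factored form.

hull edge (i=0, c=0) to (i=2, c=-3): slope -3/2, span 2
hull edge (i=2, c=-3) to (i=3, c=-1): slope 2, span 1
Factored form: p(x) = -1 ⊗ (x ⊕ (-2)) ⊗ (x ⊕ 3/2) ⊗ (x ⊕ 3/2)
Answer: roots = -2 (mult 1), 3/2 (mult 2)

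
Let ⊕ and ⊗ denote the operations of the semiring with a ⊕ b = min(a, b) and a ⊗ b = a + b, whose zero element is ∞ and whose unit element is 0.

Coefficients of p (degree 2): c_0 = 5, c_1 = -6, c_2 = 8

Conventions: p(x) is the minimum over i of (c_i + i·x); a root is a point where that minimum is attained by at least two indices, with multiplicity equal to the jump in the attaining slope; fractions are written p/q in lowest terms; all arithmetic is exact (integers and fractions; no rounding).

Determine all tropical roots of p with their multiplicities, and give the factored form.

hull edge (i=0, c=5) to (i=1, c=-6): slope -11, span 1
hull edge (i=1, c=-6) to (i=2, c=8): slope 14, span 1
Factored form: p(x) = 8 ⊗ (x ⊕ (-14)) ⊗ (x ⊕ 11)
Answer: roots = -14 (mult 1), 11 (mult 1)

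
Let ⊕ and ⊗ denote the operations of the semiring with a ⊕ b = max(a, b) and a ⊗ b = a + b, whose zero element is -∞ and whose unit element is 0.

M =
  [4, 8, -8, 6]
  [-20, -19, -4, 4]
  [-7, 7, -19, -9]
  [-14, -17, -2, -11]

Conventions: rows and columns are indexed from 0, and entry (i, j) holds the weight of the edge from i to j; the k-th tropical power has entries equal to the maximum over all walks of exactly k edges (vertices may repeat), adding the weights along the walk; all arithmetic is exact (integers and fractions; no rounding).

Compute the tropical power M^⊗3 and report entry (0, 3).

M^⊗2:
  [8, 12, 4, 12]
  [-10, 3, 2, -7]
  [-3, 1, 3, 11]
  [-9, 5, -13, -8]
M^⊗3:
  [12, 16, 10, 16]
  [-5, 9, -1, 7]
  [1, 10, 9, 5]
  [-5, -1, 1, 9]
Key observation: the optimum is the walk 0->0->1->3, with weight 4 + 8 + 4 = 16.
Optimal value attained by: walk 0->0->1->3.
Answer: (M^⊗3)[0][3] = 16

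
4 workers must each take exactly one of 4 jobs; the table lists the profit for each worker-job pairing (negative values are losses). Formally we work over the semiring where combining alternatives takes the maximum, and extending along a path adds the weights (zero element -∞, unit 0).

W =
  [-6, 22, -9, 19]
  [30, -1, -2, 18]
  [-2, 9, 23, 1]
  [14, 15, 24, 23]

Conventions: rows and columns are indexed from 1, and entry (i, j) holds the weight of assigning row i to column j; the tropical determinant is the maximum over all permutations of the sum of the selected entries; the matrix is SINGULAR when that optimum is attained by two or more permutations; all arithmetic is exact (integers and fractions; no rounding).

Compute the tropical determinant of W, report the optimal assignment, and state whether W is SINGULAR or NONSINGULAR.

σ = (1, 2, 3, 4): (-6) + (-1) + 23 + 23 = 39
σ = (1, 2, 4, 3): (-6) + (-1) + 1 + 24 = 18
σ = (1, 3, 2, 4): (-6) + (-2) + 9 + 23 = 24
σ = (1, 3, 4, 2): (-6) + (-2) + 1 + 15 = 8
σ = (1, 4, 2, 3): (-6) + 18 + 9 + 24 = 45
σ = (1, 4, 3, 2): (-6) + 18 + 23 + 15 = 50
σ = (2, 1, 3, 4): 22 + 30 + 23 + 23 = 98
σ = (2, 1, 4, 3): 22 + 30 + 1 + 24 = 77
σ = (2, 3, 1, 4): 22 + (-2) + (-2) + 23 = 41
σ = (2, 3, 4, 1): 22 + (-2) + 1 + 14 = 35
σ = (2, 4, 1, 3): 22 + 18 + (-2) + 24 = 62
σ = (2, 4, 3, 1): 22 + 18 + 23 + 14 = 77
σ = (3, 1, 2, 4): (-9) + 30 + 9 + 23 = 53
σ = (3, 1, 4, 2): (-9) + 30 + 1 + 15 = 37
σ = (3, 2, 1, 4): (-9) + (-1) + (-2) + 23 = 11
σ = (3, 2, 4, 1): (-9) + (-1) + 1 + 14 = 5
σ = (3, 4, 1, 2): (-9) + 18 + (-2) + 15 = 22
σ = (3, 4, 2, 1): (-9) + 18 + 9 + 14 = 32
σ = (4, 1, 2, 3): 19 + 30 + 9 + 24 = 82
σ = (4, 1, 3, 2): 19 + 30 + 23 + 15 = 87
σ = (4, 2, 1, 3): 19 + (-1) + (-2) + 24 = 40
σ = (4, 2, 3, 1): 19 + (-1) + 23 + 14 = 55
σ = (4, 3, 1, 2): 19 + (-2) + (-2) + 15 = 30
σ = (4, 3, 2, 1): 19 + (-2) + 9 + 14 = 40
Optimal value attained by: σ = (2, 1, 3, 4).
Answer: det⊕(W) = 98; verdict: NONSINGULAR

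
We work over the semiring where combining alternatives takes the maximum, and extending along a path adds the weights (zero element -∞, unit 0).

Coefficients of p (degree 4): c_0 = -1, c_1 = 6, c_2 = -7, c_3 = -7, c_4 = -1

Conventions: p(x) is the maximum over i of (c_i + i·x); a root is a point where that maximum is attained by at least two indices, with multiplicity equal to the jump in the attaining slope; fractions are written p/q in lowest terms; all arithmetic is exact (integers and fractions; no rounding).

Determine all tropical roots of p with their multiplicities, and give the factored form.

hull edge (i=0, c=-1) to (i=1, c=6): slope 7, span 1
hull edge (i=1, c=6) to (i=4, c=-1): slope -7/3, span 3
Factored form: p(x) = -1 ⊗ (x ⊕ (-7)) ⊗ (x ⊕ 7/3) ⊗ (x ⊕ 7/3) ⊗ (x ⊕ 7/3)
Answer: roots = -7 (mult 1), 7/3 (mult 3)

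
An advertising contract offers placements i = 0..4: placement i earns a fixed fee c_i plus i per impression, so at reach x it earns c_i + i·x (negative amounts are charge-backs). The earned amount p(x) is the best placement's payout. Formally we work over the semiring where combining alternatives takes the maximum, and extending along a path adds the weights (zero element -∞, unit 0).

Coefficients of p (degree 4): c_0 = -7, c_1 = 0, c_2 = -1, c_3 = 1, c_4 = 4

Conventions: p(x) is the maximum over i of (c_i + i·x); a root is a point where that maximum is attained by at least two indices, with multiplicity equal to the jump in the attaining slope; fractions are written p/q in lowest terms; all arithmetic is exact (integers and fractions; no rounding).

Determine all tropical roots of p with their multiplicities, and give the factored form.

hull edge (i=0, c=-7) to (i=1, c=0): slope 7, span 1
hull edge (i=1, c=0) to (i=4, c=4): slope 4/3, span 3
Factored form: p(x) = 4 ⊗ (x ⊕ (-7)) ⊗ (x ⊕ (-4/3)) ⊗ (x ⊕ (-4/3)) ⊗ (x ⊕ (-4/3))
Answer: roots = -7 (mult 1), -4/3 (mult 3)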